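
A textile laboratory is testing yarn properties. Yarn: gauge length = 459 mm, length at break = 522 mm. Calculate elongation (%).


Formula: Elongation (%) = ((L_break - L0) / L0) * 100
Step 1: Extension = 522 - 459 = 63 mm
Step 2: Elongation = (63 / 459) * 100
Step 3: Elongation = 0.137255 * 100 = 13.7255% ≈ 13.7%

13.7%


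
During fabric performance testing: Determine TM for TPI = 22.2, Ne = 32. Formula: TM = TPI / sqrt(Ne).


Formula: TM = TPI / sqrt(Ne)
Step 1: sqrt(Ne) = sqrt(32) = 5.6569
Step 2: TM = 22.2 / 5.6569 = 3.92

3.92 TM


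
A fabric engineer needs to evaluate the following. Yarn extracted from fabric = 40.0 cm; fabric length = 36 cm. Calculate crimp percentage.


Formula: Crimp% = ((L_yarn - L_fabric) / L_fabric) * 100
Step 1: Extension = 40.0 - 36 = 4.0 cm
Step 2: Crimp% = (4.0 / 36) * 100
Step 3: Crimp% = 0.111111 * 100 = 11.1111% ≈ 11.1%

11.1%


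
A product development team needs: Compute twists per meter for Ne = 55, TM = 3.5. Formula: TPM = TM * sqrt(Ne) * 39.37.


Formula: TPM = TM * sqrt(Ne) * 39.37
Step 1: sqrt(Ne) = sqrt(55) = 7.4162
Step 2: TM * sqrt(Ne) = 3.5 * 7.4162 = 25.9567
Step 3: TPM = 25.9567 * 39.37 = 1022 twists/m

1022 twists/m


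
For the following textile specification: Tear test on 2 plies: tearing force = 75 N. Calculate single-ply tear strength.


Formula: Per-ply strength = Total force / Number of plies
Per-ply = 75 N / 2
Per-ply = 37.5 N

37.5 N


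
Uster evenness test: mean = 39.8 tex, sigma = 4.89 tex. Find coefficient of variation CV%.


Formula: CV% = (standard deviation / mean) * 100
Step 1: Ratio = 4.89 / 39.8 = 0.122864
Step 2: CV% = 0.122864 * 100 = 12.2864% ≈ 12.3%

12.3%


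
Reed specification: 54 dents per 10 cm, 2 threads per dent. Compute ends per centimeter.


Formula: EPC = (dents per 10 cm * ends per dent) / 10
Step 1: Total ends per 10 cm = 54 * 2 = 108
Step 2: EPC = 108 / 10 = 10.8 ends/cm

10.8 ends/cm


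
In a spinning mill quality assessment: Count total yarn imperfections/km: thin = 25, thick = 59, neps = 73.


Formula: Total = thin places + thick places + neps
Total = 25 + 59 + 73
Total = 157 imperfections/km

157 imperfections/km


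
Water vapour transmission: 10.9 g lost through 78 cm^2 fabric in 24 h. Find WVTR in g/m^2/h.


Formula: WVTR = mass_loss / (area * time)
Step 1: Convert area: 78 cm^2 = 0.0078 m^2
Step 2: WVTR = 10.9 g / (0.0078 m^2 * 24 h)
Step 3: WVTR = 10.9 / 0.1872 = 58.2 g/m^2/h

58.2 g/m^2/h


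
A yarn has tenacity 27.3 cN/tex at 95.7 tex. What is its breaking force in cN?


Formula: Breaking force = Tenacity * Linear density
F = 27.3 cN/tex * 95.7 tex
F = 2612.61 cN

2612.61 cN


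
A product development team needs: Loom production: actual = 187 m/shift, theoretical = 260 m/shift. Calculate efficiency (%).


Formula: Efficiency% = (Actual output / Theoretical output) * 100
Efficiency% = (187 / 260) * 100
Efficiency% = 0.719231 * 100 = 71.9231% ≈ 71.9%

71.9%


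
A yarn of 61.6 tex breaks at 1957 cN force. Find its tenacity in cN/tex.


Formula: Tenacity = Breaking force / Linear density
Tenacity = 1957 cN / 61.6 tex
Tenacity = 31.77 cN/tex

31.77 cN/tex


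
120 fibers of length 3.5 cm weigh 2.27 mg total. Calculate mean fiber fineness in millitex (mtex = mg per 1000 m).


Formula: fineness (mtex) = mass (mg) / total length (km) = (mass_mg / total_length_m) * 1000
Step 1: Convert fiber length: 3.5 cm = 0.035 m
Step 2: Total fiber length = 120 * 0.035 = 4.2 m
Step 3: Linear density = 2.27 mg / 4.2 m = 0.5405 mg/m
Step 4: fineness = 0.5405 * 1000 = 540.5 mtex

540.5 mtex


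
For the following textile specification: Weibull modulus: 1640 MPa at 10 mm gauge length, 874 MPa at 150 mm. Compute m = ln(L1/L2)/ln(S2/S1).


Formula: m = ln(L1/L2) / ln(S2/S1)
Step 1: ln(L1/L2) = ln(10/150) = -2.70805
Step 2: S2/S1 = 874/1640 = 0.53293
Step 3: ln(S2/S1) = ln(0.53293) = -0.62937
Step 4: m = -2.70805 / -0.62937 = 4.30

4.30 (Weibull m)


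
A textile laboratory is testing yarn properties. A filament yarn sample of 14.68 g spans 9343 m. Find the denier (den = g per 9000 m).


Formula: den = (mass_g / length_m) * 9000
Substituting: den = (14.68 / 9343) * 9000
Intermediate: 14.68 / 9343 = 0.00157123 g/m
den = 0.00157123 * 9000 = 14.1 denier

14.1 denier


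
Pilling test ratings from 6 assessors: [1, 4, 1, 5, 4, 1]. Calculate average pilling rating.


Formula: Mean = sum / count
Sum = 1 + 4 + 1 + 5 + 4 + 1 = 16
Mean = 16 / 6 = 2.7

2.7


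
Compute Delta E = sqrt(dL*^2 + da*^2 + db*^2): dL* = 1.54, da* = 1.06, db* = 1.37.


Formula: Delta E = sqrt(dL*^2 + da*^2 + db*^2)
Step 1: dL*^2 = 1.54^2 = 2.3716
Step 2: da*^2 = 1.06^2 = 1.1236
Step 3: db*^2 = 1.37^2 = 1.8769
Step 4: Sum = 2.3716 + 1.1236 + 1.8769 = 5.3721
Step 5: Delta E = sqrt(5.3721) = 2.32

2.32 Delta E


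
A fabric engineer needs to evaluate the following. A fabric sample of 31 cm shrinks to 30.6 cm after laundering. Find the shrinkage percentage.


Formula: Shrinkage% = ((L_before - L_after) / L_before) * 100
Step 1: Shrinkage = 31 - 30.6 = 0.4 cm
Step 2: Shrinkage% = (0.4 / 31) * 100
Step 3: Shrinkage% = 0.012903 * 100 = 1.2903% ≈ 1.3%

1.3%


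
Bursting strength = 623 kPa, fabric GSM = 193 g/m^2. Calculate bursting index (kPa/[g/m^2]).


Formula: Bursting Index = Bursting Strength / Fabric GSM
BI = 623 kPa / 193 g/m^2
BI = 3.228 kPa/(g/m^2)

3.228 kPa/(g/m^2)


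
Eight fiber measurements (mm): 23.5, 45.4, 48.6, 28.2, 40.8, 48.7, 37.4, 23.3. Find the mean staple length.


Formula: Mean = sum of lengths / count
Sum = 23.5 + 45.4 + 48.6 + 28.2 + 40.8 + 48.7 + 37.4 + 23.3
Sum = 295.9 mm
Mean = 295.9 / 8 = 36.99 mm

36.99 mm


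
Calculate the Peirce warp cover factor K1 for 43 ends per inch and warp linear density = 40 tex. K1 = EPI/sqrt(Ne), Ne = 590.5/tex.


Formula: K1 = EPI / sqrt(Ne), with Ne = 590.5 / tex_warp
Step 1: Ne = 590.5 / 40 = 14.763
Step 2: sqrt(Ne) = sqrt(14.763) = 3.8423
Step 3: K1 = 43 / 3.8423 = 11.2

11.2


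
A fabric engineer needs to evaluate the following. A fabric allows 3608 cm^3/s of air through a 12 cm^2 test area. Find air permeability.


Formula: Air Permeability = Airflow / Test Area
AP = 3608 cm^3/s / 12 cm^2
AP = 300.7 cm^3/s/cm^2

300.7 cm^3/s/cm^2


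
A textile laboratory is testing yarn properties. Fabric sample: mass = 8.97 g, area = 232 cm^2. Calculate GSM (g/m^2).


Formula: GSM = mass_g / area_m2
Step 1: Convert area: 232 cm^2 = 232 / 10000 = 0.0232 m^2
Step 2: GSM = 8.97 g / 0.0232 m^2 = 386.6 g/m^2

386.6 g/m^2


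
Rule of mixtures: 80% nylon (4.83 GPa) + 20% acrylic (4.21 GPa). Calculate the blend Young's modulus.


Formula: Blend property = (fraction_A * property_A) + (fraction_B * property_B)
Step 1: Contribution A = 80/100 * 4.83 GPa = 3.864 GPa
Step 2: Contribution B = 20/100 * 4.21 GPa = 0.842 GPa
Step 3: Blend Young's modulus = 3.864 + 0.842 = 4.706 GPa

4.706 GPa


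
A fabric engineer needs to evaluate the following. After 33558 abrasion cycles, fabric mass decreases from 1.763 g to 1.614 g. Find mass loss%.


Formula: Mass loss% = ((m_before - m_after) / m_before) * 100
Step 1: Mass loss = 1.763 - 1.614 = 0.149 g
Step 2: Ratio = 0.149 / 1.763 = 0.084515
Step 3: Mass loss% = 0.084515 * 100 = 8.4515% ≈ 8.45%

8.45%


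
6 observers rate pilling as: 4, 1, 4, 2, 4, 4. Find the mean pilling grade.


Formula: Mean = sum / count
Sum = 4 + 1 + 4 + 2 + 4 + 4 = 19
Mean = 19 / 6 = 3.2

3.2


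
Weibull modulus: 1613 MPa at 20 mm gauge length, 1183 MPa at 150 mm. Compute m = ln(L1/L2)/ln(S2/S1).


Formula: m = ln(L1/L2) / ln(S2/S1)
Step 1: ln(L1/L2) = ln(20/150) = -2.01490
Step 2: S2/S1 = 1183/1613 = 0.73342
Step 3: ln(S2/S1) = ln(0.73342) = -0.31004
Step 4: m = -2.01490 / -0.31004 = 6.50

6.50 (Weibull m)


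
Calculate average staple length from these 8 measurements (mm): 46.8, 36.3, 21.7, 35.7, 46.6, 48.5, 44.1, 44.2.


Formula: Mean = sum of lengths / count
Sum = 46.8 + 36.3 + 21.7 + 35.7 + 46.6 + 48.5 + 44.1 + 44.2
Sum = 323.9 mm
Mean = 323.9 / 8 = 40.49 mm

40.49 mm


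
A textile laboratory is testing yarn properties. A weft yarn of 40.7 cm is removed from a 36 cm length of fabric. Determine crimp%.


Formula: Crimp% = ((L_yarn - L_fabric) / L_fabric) * 100
Step 1: Extension = 40.7 - 36 = 4.7 cm
Step 2: Crimp% = (4.7 / 36) * 100
Step 3: Crimp% = 0.130556 * 100 = 13.0556% ≈ 13.1%

13.1%


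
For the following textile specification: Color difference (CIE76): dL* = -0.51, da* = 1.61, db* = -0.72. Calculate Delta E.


Formula: Delta E = sqrt(dL*^2 + da*^2 + db*^2)
Step 1: dL*^2 = (-0.51)^2 = 0.2601
Step 2: da*^2 = 1.61^2 = 2.5921
Step 3: db*^2 = (-0.72)^2 = 0.5184
Step 4: Sum = 0.2601 + 2.5921 + 0.5184 = 3.3706
Step 5: Delta E = sqrt(3.3706) = 1.84

1.84 Delta E


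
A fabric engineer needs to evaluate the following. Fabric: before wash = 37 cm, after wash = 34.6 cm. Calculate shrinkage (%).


Formula: Shrinkage% = ((L_before - L_after) / L_before) * 100
Step 1: Shrinkage = 37 - 34.6 = 2.4 cm
Step 2: Shrinkage% = (2.4 / 37) * 100
Step 3: Shrinkage% = 0.064865 * 100 = 6.4865% ≈ 6.5%

6.5%


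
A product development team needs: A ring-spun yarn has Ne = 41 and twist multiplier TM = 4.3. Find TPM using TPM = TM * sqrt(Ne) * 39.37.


Formula: TPM = TM * sqrt(Ne) * 39.37
Step 1: sqrt(Ne) = sqrt(41) = 6.4031
Step 2: TM * sqrt(Ne) = 4.3 * 6.4031 = 27.5333
Step 3: TPM = 27.5333 * 39.37 = 1084 twists/m

1084 twists/m


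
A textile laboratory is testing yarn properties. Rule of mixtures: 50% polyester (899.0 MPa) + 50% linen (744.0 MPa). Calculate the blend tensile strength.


Formula: Blend property = (fraction_A * property_A) + (fraction_B * property_B)
Step 1: Contribution A = 50/100 * 899.0 MPa = 449.5 MPa
Step 2: Contribution B = 50/100 * 744.0 MPa = 372.0 MPa
Step 3: Blend tensile strength = 449.5 + 372.0 = 821.5 MPa

821.5 MPa


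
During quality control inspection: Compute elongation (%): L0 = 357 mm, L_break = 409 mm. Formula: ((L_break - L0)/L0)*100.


Formula: Elongation (%) = ((L_break - L0) / L0) * 100
Step 1: Extension = 409 - 357 = 52 mm
Step 2: Elongation = (52 / 357) * 100
Step 3: Elongation = 0.145658 * 100 = 14.5658% ≈ 14.6%

14.6%


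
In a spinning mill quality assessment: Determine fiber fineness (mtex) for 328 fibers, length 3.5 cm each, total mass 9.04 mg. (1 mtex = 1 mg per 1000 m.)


Formula: fineness (mtex) = mass (mg) / total length (km) = (mass_mg / total_length_m) * 1000
Step 1: Convert fiber length: 3.5 cm = 0.035 m
Step 2: Total fiber length = 328 * 0.035 = 11.48 m
Step 3: Linear density = 9.04 mg / 11.48 m = 0.7875 mg/m
Step 4: fineness = 0.7875 * 1000 = 787.5 mtex

787.5 mtex


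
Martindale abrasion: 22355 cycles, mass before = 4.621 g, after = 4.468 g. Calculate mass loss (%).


Formula: Mass loss% = ((m_before - m_after) / m_before) * 100
Step 1: Mass loss = 4.621 - 4.468 = 0.153 g
Step 2: Ratio = 0.153 / 4.621 = 0.0331097
Step 3: Mass loss% = 0.0331097 * 100 = 3.31097% ≈ 3.31%

3.31%


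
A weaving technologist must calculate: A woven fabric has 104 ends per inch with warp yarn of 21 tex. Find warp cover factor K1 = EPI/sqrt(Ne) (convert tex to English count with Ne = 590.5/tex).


Formula: K1 = EPI / sqrt(Ne), with Ne = 590.5 / tex_warp
Step 1: Ne = 590.5 / 21 = 28.119
Step 2: sqrt(Ne) = sqrt(28.119) = 5.3027
Step 3: K1 = 104 / 5.3027 = 19.6

19.6


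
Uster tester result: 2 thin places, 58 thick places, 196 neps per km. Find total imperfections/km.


Formula: Total = thin places + thick places + neps
Total = 2 + 58 + 196
Total = 256 imperfections/km

256 imperfections/km


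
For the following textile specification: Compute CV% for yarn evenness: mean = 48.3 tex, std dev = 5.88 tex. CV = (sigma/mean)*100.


Formula: CV% = (standard deviation / mean) * 100
Step 1: Ratio = 5.88 / 48.3 = 0.121739
Step 2: CV% = 0.121739 * 100 = 12.1739% ≈ 12.2%

12.2%


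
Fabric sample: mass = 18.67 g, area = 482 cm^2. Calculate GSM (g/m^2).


Formula: GSM = mass_g / area_m2
Step 1: Convert area: 482 cm^2 = 482 / 10000 = 0.0482 m^2
Step 2: GSM = 18.67 g / 0.0482 m^2 = 387.3 g/m^2

387.3 g/m^2


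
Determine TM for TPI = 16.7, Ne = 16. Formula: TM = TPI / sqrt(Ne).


Formula: TM = TPI / sqrt(Ne)
Step 1: sqrt(Ne) = sqrt(16) = 4
Step 2: TM = 16.7 / 4 = 4.18

4.18 TM


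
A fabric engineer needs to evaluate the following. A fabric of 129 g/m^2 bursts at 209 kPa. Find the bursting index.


Formula: Bursting Index = Bursting Strength / Fabric GSM
BI = 209 kPa / 129 g/m^2
BI = 1.620 kPa/(g/m^2)

1.620 kPa/(g/m^2)


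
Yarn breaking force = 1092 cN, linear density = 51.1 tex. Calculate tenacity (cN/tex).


Formula: Tenacity = Breaking force / Linear density
Tenacity = 1092 cN / 51.1 tex
Tenacity = 21.37 cN/tex

21.37 cN/tex


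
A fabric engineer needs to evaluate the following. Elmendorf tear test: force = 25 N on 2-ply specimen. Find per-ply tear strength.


Formula: Per-ply strength = Total force / Number of plies
Per-ply = 25 N / 2
Per-ply = 12.5 N

12.5 N


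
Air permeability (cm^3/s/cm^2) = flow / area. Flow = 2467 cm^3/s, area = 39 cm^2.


Formula: Air Permeability = Airflow / Test Area
AP = 2467 cm^3/s / 39 cm^2
AP = 63.3 cm^3/s/cm^2

63.3 cm^3/s/cm^2


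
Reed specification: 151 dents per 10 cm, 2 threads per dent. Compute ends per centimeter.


Formula: EPC = (dents per 10 cm * ends per dent) / 10
Step 1: Total ends per 10 cm = 151 * 2 = 302
Step 2: EPC = 302 / 10 = 30.2 ends/cm

30.2 ends/cm


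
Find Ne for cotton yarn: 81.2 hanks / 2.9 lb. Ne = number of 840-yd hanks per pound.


Formula: Ne = hanks / mass_lb
Substituting: Ne = 81.2 / 2.9
Ne = 28.0

28.0 Ne


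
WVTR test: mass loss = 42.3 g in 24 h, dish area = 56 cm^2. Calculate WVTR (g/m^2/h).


Formula: WVTR = mass_loss / (area * time)
Step 1: Convert area: 56 cm^2 = 0.0056 m^2
Step 2: WVTR = 42.3 g / (0.0056 m^2 * 24 h)
Step 3: WVTR = 42.3 / 0.1344 = 314.7 g/m^2/h

314.7 g/m^2/h


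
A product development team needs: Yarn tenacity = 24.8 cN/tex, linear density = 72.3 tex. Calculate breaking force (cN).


Formula: Breaking force = Tenacity * Linear density
F = 24.8 cN/tex * 72.3 tex
F = 1793.04 cN

1793.04 cN


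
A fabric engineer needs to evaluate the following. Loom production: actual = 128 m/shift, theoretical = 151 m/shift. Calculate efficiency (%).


Formula: Efficiency% = (Actual output / Theoretical output) * 100
Efficiency% = (128 / 151) * 100
Efficiency% = 0.847682 * 100 = 84.7682% ≈ 84.8%

84.8%


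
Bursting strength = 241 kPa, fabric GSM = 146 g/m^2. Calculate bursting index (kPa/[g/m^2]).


Formula: Bursting Index = Bursting Strength / Fabric GSM
BI = 241 kPa / 146 g/m^2
BI = 1.651 kPa/(g/m^2)

1.651 kPa/(g/m^2)


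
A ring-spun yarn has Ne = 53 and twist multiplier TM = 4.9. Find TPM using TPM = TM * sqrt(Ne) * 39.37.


Formula: TPM = TM * sqrt(Ne) * 39.37
Step 1: sqrt(Ne) = sqrt(53) = 7.2801
Step 2: TM * sqrt(Ne) = 4.9 * 7.2801 = 35.6725
Step 3: TPM = 35.6725 * 39.37 = 1404 twists/m

1404 twists/m


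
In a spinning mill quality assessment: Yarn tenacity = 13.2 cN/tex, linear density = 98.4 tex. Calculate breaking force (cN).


Formula: Breaking force = Tenacity * Linear density
F = 13.2 cN/tex * 98.4 tex
F = 1298.88 cN

1298.88 cN


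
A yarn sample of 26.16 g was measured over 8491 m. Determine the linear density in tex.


Formula: Tex = (mass_g / length_m) * 1000
Substituting: Tex = (26.16 / 8491) * 1000
Intermediate: 26.16 / 8491 = 0.00308091 g/m
Tex = 0.00308091 * 1000 = 3.08 tex

3.08 tex


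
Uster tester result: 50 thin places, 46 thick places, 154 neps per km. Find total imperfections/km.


Formula: Total = thin places + thick places + neps
Total = 50 + 46 + 154
Total = 250 imperfections/km

250 imperfections/km


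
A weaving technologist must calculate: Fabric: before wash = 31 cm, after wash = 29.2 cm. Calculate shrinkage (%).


Formula: Shrinkage% = ((L_before - L_after) / L_before) * 100
Step 1: Shrinkage = 31 - 29.2 = 1.8 cm
Step 2: Shrinkage% = (1.8 / 31) * 100
Step 3: Shrinkage% = 0.058065 * 100 = 5.8065% ≈ 5.8%

5.8%


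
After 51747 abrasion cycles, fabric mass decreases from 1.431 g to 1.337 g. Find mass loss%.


Formula: Mass loss% = ((m_before - m_after) / m_before) * 100
Step 1: Mass loss = 1.431 - 1.337 = 0.094 g
Step 2: Ratio = 0.094 / 1.431 = 0.0656883
Step 3: Mass loss% = 0.0656883 * 100 = 6.56883% ≈ 6.57%

6.57%


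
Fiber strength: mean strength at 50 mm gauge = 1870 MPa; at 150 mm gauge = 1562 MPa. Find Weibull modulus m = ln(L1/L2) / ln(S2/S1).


Formula: m = ln(L1/L2) / ln(S2/S1)
Step 1: ln(L1/L2) = ln(50/150) = -1.09861
Step 2: S2/S1 = 1562/1870 = 0.83529
Step 3: ln(S2/S1) = ln(0.83529) = -0.17998
Step 4: m = -1.09861 / -0.17998 = 6.10

6.10 (Weibull m)


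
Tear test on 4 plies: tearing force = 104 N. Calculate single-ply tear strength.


Formula: Per-ply strength = Total force / Number of plies
Per-ply = 104 N / 4
Per-ply = 26 N

26 N


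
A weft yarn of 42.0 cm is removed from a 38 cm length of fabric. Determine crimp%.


Formula: Crimp% = ((L_yarn - L_fabric) / L_fabric) * 100
Step 1: Extension = 42.0 - 38 = 4.0 cm
Step 2: Crimp% = (4.0 / 38) * 100
Step 3: Crimp% = 0.105263 * 100 = 10.5263% ≈ 10.5%

10.5%


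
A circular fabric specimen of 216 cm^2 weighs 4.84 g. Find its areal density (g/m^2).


Formula: GSM = mass_g / area_m2
Step 1: Convert area: 216 cm^2 = 216 / 10000 = 0.0216 m^2
Step 2: GSM = 4.84 g / 0.0216 m^2 = 224.1 g/m^2

224.1 g/m^2


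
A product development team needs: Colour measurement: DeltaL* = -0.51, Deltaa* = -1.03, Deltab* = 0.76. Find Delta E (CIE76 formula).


Formula: Delta E = sqrt(dL*^2 + da*^2 + db*^2)
Step 1: dL*^2 = (-0.51)^2 = 0.2601
Step 2: da*^2 = (-1.03)^2 = 1.0609
Step 3: db*^2 = 0.76^2 = 0.5776
Step 4: Sum = 0.2601 + 1.0609 + 0.5776 = 1.8986
Step 5: Delta E = sqrt(1.8986) = 1.38

1.38 Delta E


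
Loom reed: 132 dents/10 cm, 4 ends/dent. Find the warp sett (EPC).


Formula: EPC = (dents per 10 cm * ends per dent) / 10
Step 1: Total ends per 10 cm = 132 * 4 = 528
Step 2: EPC = 528 / 10 = 52.8 ends/cm

52.8 ends/cm


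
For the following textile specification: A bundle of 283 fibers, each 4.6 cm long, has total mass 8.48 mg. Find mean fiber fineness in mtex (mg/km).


Formula: fineness (mtex) = mass (mg) / total length (km) = (mass_mg / total_length_m) * 1000
Step 1: Convert fiber length: 4.6 cm = 0.046 m
Step 2: Total fiber length = 283 * 0.046 = 13.018 m
Step 3: Linear density = 8.48 mg / 13.018 m = 0.6514 mg/m
Step 4: fineness = 0.6514 * 1000 = 651.4 mtex

651.4 mtex


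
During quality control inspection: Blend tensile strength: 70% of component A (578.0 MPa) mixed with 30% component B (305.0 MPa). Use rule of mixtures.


Formula: Blend property = (fraction_A * property_A) + (fraction_B * property_B)
Step 1: Contribution A = 70/100 * 578.0 MPa = 404.6 MPa
Step 2: Contribution B = 30/100 * 305.0 MPa = 91.5 MPa
Step 3: Blend tensile strength = 404.6 + 91.5 = 496.1 MPa

496.1 MPa


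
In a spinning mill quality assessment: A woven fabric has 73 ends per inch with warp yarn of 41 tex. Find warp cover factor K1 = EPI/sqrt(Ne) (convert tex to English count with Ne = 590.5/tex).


Formula: K1 = EPI / sqrt(Ne), with Ne = 590.5 / tex_warp
Step 1: Ne = 590.5 / 41 = 14.402
Step 2: sqrt(Ne) = sqrt(14.402) = 3.795
Step 3: K1 = 73 / 3.795 = 19.2

19.2


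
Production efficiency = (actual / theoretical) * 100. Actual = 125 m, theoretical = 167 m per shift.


Formula: Efficiency% = (Actual output / Theoretical output) * 100
Efficiency% = (125 / 167) * 100
Efficiency% = 0.748503 * 100 = 74.8503% ≈ 74.9%

74.9%


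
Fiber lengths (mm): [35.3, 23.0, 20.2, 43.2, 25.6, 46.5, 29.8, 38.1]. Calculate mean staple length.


Formula: Mean = sum of lengths / count
Sum = 35.3 + 23.0 + 20.2 + 43.2 + 25.6 + 46.5 + 29.8 + 38.1
Sum = 261.7 mm
Mean = 261.7 / 8 = 32.71 mm

32.71 mm


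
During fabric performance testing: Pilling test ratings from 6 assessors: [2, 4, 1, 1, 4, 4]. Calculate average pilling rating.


Formula: Mean = sum / count
Sum = 2 + 4 + 1 + 1 + 4 + 4 = 16
Mean = 16 / 6 = 2.7

2.7


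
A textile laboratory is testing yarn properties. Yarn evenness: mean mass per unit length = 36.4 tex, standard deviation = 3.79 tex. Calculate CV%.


Formula: CV% = (standard deviation / mean) * 100
Step 1: Ratio = 3.79 / 36.4 = 0.104121
Step 2: CV% = 0.104121 * 100 = 10.4121% ≈ 10.4%

10.4%


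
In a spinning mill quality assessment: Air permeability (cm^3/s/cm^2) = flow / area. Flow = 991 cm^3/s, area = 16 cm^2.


Formula: Air Permeability = Airflow / Test Area
AP = 991 cm^3/s / 16 cm^2
AP = 61.9 cm^3/s/cm^2

61.9 cm^3/s/cm^2


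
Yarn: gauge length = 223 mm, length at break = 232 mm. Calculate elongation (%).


Formula: Elongation (%) = ((L_break - L0) / L0) * 100
Step 1: Extension = 232 - 223 = 9 mm
Step 2: Elongation = (9 / 223) * 100
Step 3: Elongation = 0.040359 * 100 = 4.0359% ≈ 4.0%

4.0%


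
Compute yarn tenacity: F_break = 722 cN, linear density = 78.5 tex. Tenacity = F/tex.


Formula: Tenacity = Breaking force / Linear density
Tenacity = 722 cN / 78.5 tex
Tenacity = 9.20 cN/tex

9.20 cN/tex


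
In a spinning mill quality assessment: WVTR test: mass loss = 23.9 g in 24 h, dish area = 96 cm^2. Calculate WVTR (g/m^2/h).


Formula: WVTR = mass_loss / (area * time)
Step 1: Convert area: 96 cm^2 = 0.0096 m^2
Step 2: WVTR = 23.9 g / (0.0096 m^2 * 24 h)
Step 3: WVTR = 23.9 / 0.2304 = 103.7 g/m^2/h

103.7 g/m^2/h


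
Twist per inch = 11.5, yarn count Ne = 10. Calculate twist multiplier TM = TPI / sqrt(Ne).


Formula: TM = TPI / sqrt(Ne)
Step 1: sqrt(Ne) = sqrt(10) = 3.1623
Step 2: TM = 11.5 / 3.1623 = 3.64

3.64 TM


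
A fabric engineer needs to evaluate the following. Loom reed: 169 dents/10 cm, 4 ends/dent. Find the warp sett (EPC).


Formula: EPC = (dents per 10 cm * ends per dent) / 10
Step 1: Total ends per 10 cm = 169 * 4 = 676
Step 2: EPC = 676 / 10 = 67.6 ends/cm

67.6 ends/cm


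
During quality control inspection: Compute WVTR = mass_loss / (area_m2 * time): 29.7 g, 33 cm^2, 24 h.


Formula: WVTR = mass_loss / (area * time)
Step 1: Convert area: 33 cm^2 = 0.0033 m^2
Step 2: WVTR = 29.7 g / (0.0033 m^2 * 24 h)
Step 3: WVTR = 29.7 / 0.0792 = 375.0 g/m^2/h

375.0 g/m^2/h


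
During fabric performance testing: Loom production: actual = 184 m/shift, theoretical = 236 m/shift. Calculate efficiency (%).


Formula: Efficiency% = (Actual output / Theoretical output) * 100
Efficiency% = (184 / 236) * 100
Efficiency% = 0.779661 * 100 = 77.9661% ≈ 78.0%

78.0%


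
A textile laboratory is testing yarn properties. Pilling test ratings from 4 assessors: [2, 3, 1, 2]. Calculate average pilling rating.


Formula: Mean = sum / count
Sum = 2 + 3 + 1 + 2 = 8
Mean = 8 / 4 = 2.0

2.0


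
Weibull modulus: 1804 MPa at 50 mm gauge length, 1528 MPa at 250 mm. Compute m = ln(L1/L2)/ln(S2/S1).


Formula: m = ln(L1/L2) / ln(S2/S1)
Step 1: ln(L1/L2) = ln(50/250) = -1.60944
Step 2: S2/S1 = 1528/1804 = 0.84701
Step 3: ln(S2/S1) = ln(0.84701) = -0.16604
Step 4: m = -1.60944 / -0.16604 = 9.69

9.69 (Weibull m)


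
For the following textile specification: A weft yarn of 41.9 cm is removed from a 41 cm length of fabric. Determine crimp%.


Formula: Crimp% = ((L_yarn - L_fabric) / L_fabric) * 100
Step 1: Extension = 41.9 - 41 = 0.9 cm
Step 2: Crimp% = (0.9 / 41) * 100
Step 3: Crimp% = 0.021951 * 100 = 2.1951% ≈ 2.2%

2.2%


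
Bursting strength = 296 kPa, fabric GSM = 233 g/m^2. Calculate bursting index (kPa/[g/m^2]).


Formula: Bursting Index = Bursting Strength / Fabric GSM
BI = 296 kPa / 233 g/m^2
BI = 1.270 kPa/(g/m^2)

1.270 kPa/(g/m^2)


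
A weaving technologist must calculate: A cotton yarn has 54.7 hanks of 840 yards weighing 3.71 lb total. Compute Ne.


Formula: Ne = hanks / mass_lb
Substituting: Ne = 54.7 / 3.71
Ne = 14.7

14.7 Ne


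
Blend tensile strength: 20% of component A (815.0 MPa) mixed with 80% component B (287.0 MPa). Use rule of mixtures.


Formula: Blend property = (fraction_A * property_A) + (fraction_B * property_B)
Step 1: Contribution A = 20/100 * 815.0 MPa = 163.0 MPa
Step 2: Contribution B = 80/100 * 287.0 MPa = 229.6 MPa
Step 3: Blend tensile strength = 163.0 + 229.6 = 392.6 MPa

392.6 MPa


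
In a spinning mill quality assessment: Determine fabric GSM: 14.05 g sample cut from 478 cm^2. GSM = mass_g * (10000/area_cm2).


Formula: GSM = mass_g / area_m2
Step 1: Convert area: 478 cm^2 = 478 / 10000 = 0.0478 m^2
Step 2: GSM = 14.05 g / 0.0478 m^2 = 293.9 g/m^2

293.9 g/m^2


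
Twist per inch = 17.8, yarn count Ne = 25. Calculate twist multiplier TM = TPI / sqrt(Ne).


Formula: TM = TPI / sqrt(Ne)
Step 1: sqrt(Ne) = sqrt(25) = 5
Step 2: TM = 17.8 / 5 = 3.56

3.56 TM


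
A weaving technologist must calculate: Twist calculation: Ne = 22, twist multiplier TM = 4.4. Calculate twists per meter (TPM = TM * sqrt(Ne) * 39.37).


Formula: TPM = TM * sqrt(Ne) * 39.37
Step 1: sqrt(Ne) = sqrt(22) = 4.6904
Step 2: TM * sqrt(Ne) = 4.4 * 4.6904 = 20.6378
Step 3: TPM = 20.6378 * 39.37 = 813 twists/m

813 twists/m


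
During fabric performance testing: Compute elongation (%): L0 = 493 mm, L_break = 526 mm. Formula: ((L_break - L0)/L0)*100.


Formula: Elongation (%) = ((L_break - L0) / L0) * 100
Step 1: Extension = 526 - 493 = 33 mm
Step 2: Elongation = (33 / 493) * 100
Step 3: Elongation = 0.066937 * 100 = 6.6937% ≈ 6.7%

6.7%


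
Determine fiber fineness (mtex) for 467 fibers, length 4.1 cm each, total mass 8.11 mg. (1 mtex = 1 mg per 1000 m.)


Formula: fineness (mtex) = mass (mg) / total length (km) = (mass_mg / total_length_m) * 1000
Step 1: Convert fiber length: 4.1 cm = 0.041 m
Step 2: Total fiber length = 467 * 0.041 = 19.147 m
Step 3: Linear density = 8.11 mg / 19.147 m = 0.4236 mg/m
Step 4: fineness = 0.4236 * 1000 = 423.6 mtex

423.6 mtex


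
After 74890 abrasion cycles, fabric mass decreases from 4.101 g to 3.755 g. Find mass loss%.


Formula: Mass loss% = ((m_before - m_after) / m_before) * 100
Step 1: Mass loss = 4.101 - 3.755 = 0.346 g
Step 2: Ratio = 0.346 / 4.101 = 0.0843697
Step 3: Mass loss% = 0.0843697 * 100 = 8.43697% ≈ 8.44%

8.44%


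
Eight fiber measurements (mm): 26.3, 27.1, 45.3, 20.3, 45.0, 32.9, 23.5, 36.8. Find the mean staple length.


Formula: Mean = sum of lengths / count
Sum = 26.3 + 27.1 + 45.3 + 20.3 + 45.0 + 32.9 + 23.5 + 36.8
Sum = 257.2 mm
Mean = 257.2 / 8 = 32.15 mm

32.15 mm


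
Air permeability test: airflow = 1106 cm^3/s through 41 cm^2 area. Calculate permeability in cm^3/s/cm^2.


Formula: Air Permeability = Airflow / Test Area
AP = 1106 cm^3/s / 41 cm^2
AP = 27.0 cm^3/s/cm^2

27.0 cm^3/s/cm^2


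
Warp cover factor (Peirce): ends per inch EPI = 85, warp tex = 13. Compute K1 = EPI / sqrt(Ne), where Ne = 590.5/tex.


Formula: K1 = EPI / sqrt(Ne), with Ne = 590.5 / tex_warp
Step 1: Ne = 590.5 / 13 = 45.423
Step 2: sqrt(Ne) = sqrt(45.423) = 6.7397
Step 3: K1 = 85 / 6.7397 = 12.6

12.6


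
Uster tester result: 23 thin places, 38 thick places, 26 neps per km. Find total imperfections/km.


Formula: Total = thin places + thick places + neps
Total = 23 + 38 + 26
Total = 87 imperfections/km

87 imperfections/km


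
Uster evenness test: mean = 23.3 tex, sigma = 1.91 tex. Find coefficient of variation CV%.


Formula: CV% = (standard deviation / mean) * 100
Step 1: Ratio = 1.91 / 23.3 = 0.081974
Step 2: CV% = 0.081974 * 100 = 8.1974% ≈ 8.2%

8.2%


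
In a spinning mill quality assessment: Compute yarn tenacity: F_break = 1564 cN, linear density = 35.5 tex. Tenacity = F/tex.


Formula: Tenacity = Breaking force / Linear density
Tenacity = 1564 cN / 35.5 tex
Tenacity = 44.06 cN/tex

44.06 cN/tex


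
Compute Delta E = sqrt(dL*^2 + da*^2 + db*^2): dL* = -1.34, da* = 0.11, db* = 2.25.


Formula: Delta E = sqrt(dL*^2 + da*^2 + db*^2)
Step 1: dL*^2 = (-1.34)^2 = 1.7956
Step 2: da*^2 = 0.11^2 = 0.0121
Step 3: db*^2 = 2.25^2 = 5.0625
Step 4: Sum = 1.7956 + 0.0121 + 5.0625 = 6.8702
Step 5: Delta E = sqrt(6.8702) = 2.62

2.62 Delta E


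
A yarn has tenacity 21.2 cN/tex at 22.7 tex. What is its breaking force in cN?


Formula: Breaking force = Tenacity * Linear density
F = 21.2 cN/tex * 22.7 tex
F = 481.24 cN

481.24 cN


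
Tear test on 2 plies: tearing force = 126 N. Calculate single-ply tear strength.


Formula: Per-ply strength = Total force / Number of plies
Per-ply = 126 N / 2
Per-ply = 63 N

63 N


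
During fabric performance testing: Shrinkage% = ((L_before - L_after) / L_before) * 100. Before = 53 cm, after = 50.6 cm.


Formula: Shrinkage% = ((L_before - L_after) / L_before) * 100
Step 1: Shrinkage = 53 - 50.6 = 2.4 cm
Step 2: Shrinkage% = (2.4 / 53) * 100
Step 3: Shrinkage% = 0.045283 * 100 = 4.5283% ≈ 4.5%

4.5%


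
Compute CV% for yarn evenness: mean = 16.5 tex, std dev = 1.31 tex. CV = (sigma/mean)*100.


Formula: CV% = (standard deviation / mean) * 100
Step 1: Ratio = 1.31 / 16.5 = 0.079394
Step 2: CV% = 0.079394 * 100 = 7.9394% ≈ 7.9%

7.9%


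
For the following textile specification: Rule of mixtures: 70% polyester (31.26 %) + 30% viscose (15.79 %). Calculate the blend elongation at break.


Formula: Blend property = (fraction_A * property_A) + (fraction_B * property_B)
Step 1: Contribution A = 70/100 * 31.26 % = 21.882 %
Step 2: Contribution B = 30/100 * 15.79 % = 4.737 %
Step 3: Blend elongation at break = 21.882 + 4.737 = 26.619 %

26.619 %


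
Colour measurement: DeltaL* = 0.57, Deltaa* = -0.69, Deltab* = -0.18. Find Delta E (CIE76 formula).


Formula: Delta E = sqrt(dL*^2 + da*^2 + db*^2)
Step 1: dL*^2 = 0.57^2 = 0.3249
Step 2: da*^2 = (-0.69)^2 = 0.4761
Step 3: db*^2 = (-0.18)^2 = 0.0324
Step 4: Sum = 0.3249 + 0.4761 + 0.0324 = 0.8334
Step 5: Delta E = sqrt(0.8334) = 0.91

0.91 Delta E


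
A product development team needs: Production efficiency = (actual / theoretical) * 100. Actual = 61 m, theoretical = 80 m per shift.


Formula: Efficiency% = (Actual output / Theoretical output) * 100
Efficiency% = (61 / 80) * 100
Efficiency% = 0.7625 * 100 = 76.25% ≈ 76.3%

76.3%


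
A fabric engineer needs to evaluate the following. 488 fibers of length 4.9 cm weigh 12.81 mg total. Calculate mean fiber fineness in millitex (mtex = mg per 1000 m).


Formula: fineness (mtex) = mass (mg) / total length (km) = (mass_mg / total_length_m) * 1000
Step 1: Convert fiber length: 4.9 cm = 0.049 m
Step 2: Total fiber length = 488 * 0.049 = 23.912 m
Step 3: Linear density = 12.81 mg / 23.912 m = 0.5357 mg/m
Step 4: fineness = 0.5357 * 1000 = 535.7 mtex

535.7 mtex


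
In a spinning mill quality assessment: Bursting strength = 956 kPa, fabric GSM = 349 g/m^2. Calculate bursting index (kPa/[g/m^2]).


Formula: Bursting Index = Bursting Strength / Fabric GSM
BI = 956 kPa / 349 g/m^2
BI = 2.739 kPa/(g/m^2)

2.739 kPa/(g/m^2)


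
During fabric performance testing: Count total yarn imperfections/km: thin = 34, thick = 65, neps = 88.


Formula: Total = thin places + thick places + neps
Total = 34 + 65 + 88
Total = 187 imperfections/km

187 imperfections/km


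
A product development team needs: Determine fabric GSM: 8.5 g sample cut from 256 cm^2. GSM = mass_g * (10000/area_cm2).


Formula: GSM = mass_g / area_m2
Step 1: Convert area: 256 cm^2 = 256 / 10000 = 0.0256 m^2
Step 2: GSM = 8.5 g / 0.0256 m^2 = 332.0 g/m^2

332.0 g/m^2


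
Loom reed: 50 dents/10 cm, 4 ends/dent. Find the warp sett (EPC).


Formula: EPC = (dents per 10 cm * ends per dent) / 10
Step 1: Total ends per 10 cm = 50 * 4 = 200
Step 2: EPC = 200 / 10 = 20.0 ends/cm

20.0 ends/cm


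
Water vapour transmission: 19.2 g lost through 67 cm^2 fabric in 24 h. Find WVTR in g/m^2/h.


Formula: WVTR = mass_loss / (area * time)
Step 1: Convert area: 67 cm^2 = 0.0067 m^2
Step 2: WVTR = 19.2 g / (0.0067 m^2 * 24 h)
Step 3: WVTR = 19.2 / 0.1608 = 119.4 g/m^2/h

119.4 g/m^2/h


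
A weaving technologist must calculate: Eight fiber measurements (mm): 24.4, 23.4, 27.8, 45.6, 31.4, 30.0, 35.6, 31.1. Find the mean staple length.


Formula: Mean = sum of lengths / count
Sum = 24.4 + 23.4 + 27.8 + 45.6 + 31.4 + 30.0 + 35.6 + 31.1
Sum = 249.3 mm
Mean = 249.3 / 8 = 31.16 mm

31.16 mm


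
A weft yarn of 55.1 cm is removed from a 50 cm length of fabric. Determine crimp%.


Formula: Crimp% = ((L_yarn - L_fabric) / L_fabric) * 100
Step 1: Extension = 55.1 - 50 = 5.1 cm
Step 2: Crimp% = (5.1 / 50) * 100
Step 3: Crimp% = 0.102 * 100 = 10.2%

10.2%


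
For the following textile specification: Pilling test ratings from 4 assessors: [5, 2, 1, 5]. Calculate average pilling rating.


Formula: Mean = sum / count
Sum = 5 + 2 + 1 + 5 = 13
Mean = 13 / 4 = 3.3

3.3


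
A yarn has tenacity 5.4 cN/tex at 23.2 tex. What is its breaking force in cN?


Formula: Breaking force = Tenacity * Linear density
F = 5.4 cN/tex * 23.2 tex
F = 125.28 cN

125.28 cN


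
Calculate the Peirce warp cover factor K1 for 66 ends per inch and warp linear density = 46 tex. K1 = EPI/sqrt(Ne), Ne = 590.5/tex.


Formula: K1 = EPI / sqrt(Ne), with Ne = 590.5 / tex_warp
Step 1: Ne = 590.5 / 46 = 12.837
Step 2: sqrt(Ne) = sqrt(12.837) = 3.5829
Step 3: K1 = 66 / 3.5829 = 18.4

18.4


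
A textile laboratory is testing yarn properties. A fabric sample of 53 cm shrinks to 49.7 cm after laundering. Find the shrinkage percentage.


Formula: Shrinkage% = ((L_before - L_after) / L_before) * 100
Step 1: Shrinkage = 53 - 49.7 = 3.3 cm
Step 2: Shrinkage% = (3.3 / 53) * 100
Step 3: Shrinkage% = 0.062264 * 100 = 6.2264% ≈ 6.2%

6.2%


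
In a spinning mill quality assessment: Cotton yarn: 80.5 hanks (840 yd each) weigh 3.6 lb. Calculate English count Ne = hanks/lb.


Formula: Ne = hanks / mass_lb
Substituting: Ne = 80.5 / 3.6
Ne = 22.4

22.4 Ne


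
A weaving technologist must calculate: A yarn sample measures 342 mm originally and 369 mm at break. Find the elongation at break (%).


Formula: Elongation (%) = ((L_break - L0) / L0) * 100
Step 1: Extension = 369 - 342 = 27 mm
Step 2: Elongation = (27 / 342) * 100
Step 3: Elongation = 0.078947 * 100 = 7.8947% ≈ 7.9%

7.9%


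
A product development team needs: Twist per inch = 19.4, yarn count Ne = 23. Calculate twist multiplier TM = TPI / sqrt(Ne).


Formula: TM = TPI / sqrt(Ne)
Step 1: sqrt(Ne) = sqrt(23) = 4.7958
Step 2: TM = 19.4 / 4.7958 = 4.05

4.05 TM


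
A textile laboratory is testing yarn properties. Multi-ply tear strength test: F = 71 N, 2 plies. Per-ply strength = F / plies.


Formula: Per-ply strength = Total force / Number of plies
Per-ply = 71 N / 2
Per-ply = 35.5 N

35.5 N


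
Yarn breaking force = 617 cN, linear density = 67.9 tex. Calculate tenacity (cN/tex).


Formula: Tenacity = Breaking force / Linear density
Tenacity = 617 cN / 67.9 tex
Tenacity = 9.09 cN/tex

9.09 cN/tex


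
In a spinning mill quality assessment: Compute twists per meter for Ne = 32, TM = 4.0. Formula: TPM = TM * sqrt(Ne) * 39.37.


Formula: TPM = TM * sqrt(Ne) * 39.37
Step 1: sqrt(Ne) = sqrt(32) = 5.6569
Step 2: TM * sqrt(Ne) = 4.0 * 5.6569 = 22.6276
Step 3: TPM = 22.6276 * 39.37 = 891 twists/m

891 twists/m


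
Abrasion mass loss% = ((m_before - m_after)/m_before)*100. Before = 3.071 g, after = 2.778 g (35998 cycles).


Formula: Mass loss% = ((m_before - m_after) / m_before) * 100
Step 1: Mass loss = 3.071 - 2.778 = 0.293 g
Step 2: Ratio = 0.293 / 3.071 = 0.0954087
Step 3: Mass loss% = 0.0954087 * 100 = 9.54087% ≈ 9.54%

9.54%


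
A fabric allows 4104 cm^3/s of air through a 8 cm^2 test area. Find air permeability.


Formula: Air Permeability = Airflow / Test Area
AP = 4104 cm^3/s / 8 cm^2
AP = 513.0 cm^3/s/cm^2

513.0 cm^3/s/cm^2


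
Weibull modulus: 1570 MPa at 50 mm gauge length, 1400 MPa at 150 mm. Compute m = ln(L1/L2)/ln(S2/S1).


Formula: m = ln(L1/L2) / ln(S2/S1)
Step 1: ln(L1/L2) = ln(50/150) = -1.09861
Step 2: S2/S1 = 1400/1570 = 0.89172
Step 3: ln(S2/S1) = ln(0.89172) = -0.11460
Step 4: m = -1.09861 / -0.11460 = 9.59

9.59 (Weibull m)


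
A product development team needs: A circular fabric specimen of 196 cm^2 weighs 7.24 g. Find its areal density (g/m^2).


Formula: GSM = mass_g / area_m2
Step 1: Convert area: 196 cm^2 = 196 / 10000 = 0.0196 m^2
Step 2: GSM = 7.24 g / 0.0196 m^2 = 369.4 g/m^2

369.4 g/m^2


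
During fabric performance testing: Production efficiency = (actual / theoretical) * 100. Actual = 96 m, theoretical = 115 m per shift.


Formula: Efficiency% = (Actual output / Theoretical output) * 100
Efficiency% = (96 / 115) * 100
Efficiency% = 0.834783 * 100 = 83.4783% ≈ 83.5%

83.5%


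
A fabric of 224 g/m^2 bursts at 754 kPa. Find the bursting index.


Formula: Bursting Index = Bursting Strength / Fabric GSM
BI = 754 kPa / 224 g/m^2
BI = 3.366 kPa/(g/m^2)

3.366 kPa/(g/m^2)


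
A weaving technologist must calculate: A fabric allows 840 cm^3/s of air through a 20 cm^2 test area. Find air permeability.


Formula: Air Permeability = Airflow / Test Area
AP = 840 cm^3/s / 20 cm^2
AP = 42.0 cm^3/s/cm^2

42.0 cm^3/s/cm^2


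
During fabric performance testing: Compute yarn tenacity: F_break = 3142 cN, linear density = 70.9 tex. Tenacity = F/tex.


Formula: Tenacity = Breaking force / Linear density
Tenacity = 3142 cN / 70.9 tex
Tenacity = 44.32 cN/tex

44.32 cN/tex


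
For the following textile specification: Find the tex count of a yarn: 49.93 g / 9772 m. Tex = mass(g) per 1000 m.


Formula: Tex = (mass_g / length_m) * 1000
Substituting: Tex = (49.93 / 9772) * 1000
Intermediate: 49.93 / 9772 = 0.0051095 g/m
Tex = 0.0051095 * 1000 = 5.11 tex

5.11 tex


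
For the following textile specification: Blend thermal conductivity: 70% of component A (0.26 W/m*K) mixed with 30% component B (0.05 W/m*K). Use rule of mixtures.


Formula: Blend property = (fraction_A * property_A) + (fraction_B * property_B)
Step 1: Contribution A = 70/100 * 0.26 W/m*K = 0.182 W/m*K
Step 2: Contribution B = 30/100 * 0.05 W/m*K = 0.015 W/m*K
Step 3: Blend thermal conductivity = 0.182 + 0.015 = 0.197 W/m*K

0.197 W/m*K


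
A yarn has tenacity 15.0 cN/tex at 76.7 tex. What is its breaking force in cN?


Formula: Breaking force = Tenacity * Linear density
F = 15.0 cN/tex * 76.7 tex
F = 1150.50 cN

1150.50 cN


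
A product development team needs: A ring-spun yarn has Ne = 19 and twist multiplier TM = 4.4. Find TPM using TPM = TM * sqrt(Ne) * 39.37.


Formula: TPM = TM * sqrt(Ne) * 39.37
Step 1: sqrt(Ne) = sqrt(19) = 4.3589
Step 2: TM * sqrt(Ne) = 4.4 * 4.3589 = 19.1792
Step 3: TPM = 19.1792 * 39.37 = 755 twists/m

755 twists/m


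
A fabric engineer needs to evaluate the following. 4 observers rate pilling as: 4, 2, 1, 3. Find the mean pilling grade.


Formula: Mean = sum / count
Sum = 4 + 2 + 1 + 3 = 10
Mean = 10 / 4 = 2.5

2.5


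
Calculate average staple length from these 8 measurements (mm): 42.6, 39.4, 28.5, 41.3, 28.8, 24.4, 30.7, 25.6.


Formula: Mean = sum of lengths / count
Sum = 42.6 + 39.4 + 28.5 + 41.3 + 28.8 + 24.4 + 30.7 + 25.6
Sum = 261.3 mm
Mean = 261.3 / 8 = 32.66 mm

32.66 mm


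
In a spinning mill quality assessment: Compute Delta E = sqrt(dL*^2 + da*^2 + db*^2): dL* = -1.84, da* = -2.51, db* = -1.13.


Formula: Delta E = sqrt(dL*^2 + da*^2 + db*^2)
Step 1: dL*^2 = (-1.84)^2 = 3.3856
Step 2: da*^2 = (-2.51)^2 = 6.3001
Step 3: db*^2 = (-1.13)^2 = 1.2769
Step 4: Sum = 3.3856 + 6.3001 + 1.2769 = 10.9626
Step 5: Delta E = sqrt(10.9626) = 3.31

3.31 Delta E


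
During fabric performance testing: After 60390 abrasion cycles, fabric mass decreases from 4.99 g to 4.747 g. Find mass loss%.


Formula: Mass loss% = ((m_before - m_after) / m_before) * 100
Step 1: Mass loss = 4.99 - 4.747 = 0.243 g
Step 2: Ratio = 0.243 / 4.99 = 0.0486974
Step 3: Mass loss% = 0.0486974 * 100 = 4.86974% ≈ 4.87%

4.87%
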